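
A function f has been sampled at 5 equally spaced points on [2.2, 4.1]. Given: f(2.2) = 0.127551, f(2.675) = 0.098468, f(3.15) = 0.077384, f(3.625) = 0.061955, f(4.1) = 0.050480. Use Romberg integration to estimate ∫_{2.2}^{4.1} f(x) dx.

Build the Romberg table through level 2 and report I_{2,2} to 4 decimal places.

0.1543

I_{0,0} (trapezoid, 1 panel, h=1.9000): 0.169129
I_{1,0} (trapezoid, 2 panels, h=0.9500): 0.158080
I_{2,0} (trapezoid, 4 panels, h=0.4750): 0.155241
I_{1,1} = 0.158080 + (0.158080 − 0.169129)/3 = 0.154397
I_{2,1} = 0.155241 + (0.155241 − 0.158080)/3 = 0.154295
I_{2,2} = 0.154295 + (0.154295 − 0.154397)/15 = 0.154288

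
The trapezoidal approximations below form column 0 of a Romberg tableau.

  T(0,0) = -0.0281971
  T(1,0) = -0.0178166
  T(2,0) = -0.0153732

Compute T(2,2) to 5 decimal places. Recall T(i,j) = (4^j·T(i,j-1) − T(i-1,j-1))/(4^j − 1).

-0.01457

Richardson extrapolation on the trapezoidal column (denominator 4−1=3):
T(1,1) = -0.0178166 + (-0.0178166 − (-0.0281971))/3 = -0.0143564
T(2,1) = (4·(-0.0153732) − (-0.0178166)) / 3 = -0.0145587
T(2,2) = (16·(-0.0145587) − (-0.0143564)) / 15 = -0.0145722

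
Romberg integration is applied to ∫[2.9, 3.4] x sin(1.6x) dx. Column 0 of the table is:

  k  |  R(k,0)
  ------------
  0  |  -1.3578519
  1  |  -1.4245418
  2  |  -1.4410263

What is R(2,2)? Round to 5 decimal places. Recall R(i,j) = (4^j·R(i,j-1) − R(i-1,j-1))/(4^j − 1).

-1.44650

Richardson extrapolation on the trapezoidal column (denominator 4−1=3):
R(1,1) = -1.4245418 + (-1.4245418 − (-1.3578519))/3 = -1.4467718
R(2,1) = (4·(-1.4410263) − (-1.4245418)) / 3 = -1.4465211
R(2,2) = -1.4465211 + (-1.4465211 − (-1.4467718))/15 = -1.4465044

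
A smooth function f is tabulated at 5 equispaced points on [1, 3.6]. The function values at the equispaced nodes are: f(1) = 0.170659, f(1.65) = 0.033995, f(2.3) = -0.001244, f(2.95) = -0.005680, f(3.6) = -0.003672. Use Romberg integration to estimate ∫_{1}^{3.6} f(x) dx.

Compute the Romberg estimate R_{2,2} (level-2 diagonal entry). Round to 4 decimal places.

R_{0,0} (trapezoid, 1 panel, h=2.6000): 0.217083
R_{1,0} (trapezoid, 2 panels, h=1.3000): 0.106924
R_{2,0} (trapezoid, 4 panels, h=0.6500): 0.071867
R_{1,1} = 0.106924 + (0.106924 − 0.217083)/3 = 0.070204
R_{2,1} = 0.071867 + (0.071867 − 0.106924)/3 = 0.060181
R_{2,2} = 0.060181 + (0.060181 − 0.070204)/15 = 0.059513

0.0595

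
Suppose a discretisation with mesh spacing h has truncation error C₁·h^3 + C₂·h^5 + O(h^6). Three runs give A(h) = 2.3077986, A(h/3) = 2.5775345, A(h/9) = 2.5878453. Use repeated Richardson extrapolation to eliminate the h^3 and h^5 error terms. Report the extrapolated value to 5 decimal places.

First eliminate the h^3 term (factor 3^3 = 27):
  B₁ = (27·2.5775345 − 2.3077986)/26 = 2.5879090
  B₂ = (27·2.5878453 − 2.5775345)/26 = 2.5882419
Then eliminate the h^5 term (factor 3^5 = 243):
  (243·2.5882419 − 2.5879090)/242 = 2.5882433

2.58824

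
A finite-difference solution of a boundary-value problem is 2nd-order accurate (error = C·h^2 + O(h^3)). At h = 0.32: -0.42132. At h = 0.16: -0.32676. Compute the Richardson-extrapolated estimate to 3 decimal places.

-0.295

The leading error scales as h^2; refining by a factor of 2 reduces it by 2^2 = 4.
Extrapolated value = (4·A(h/2) − A(h)) / (4 − 1)
= (4·(-0.32676) − (-0.42132)) / 3
= -0.88572 / 3 = -0.29524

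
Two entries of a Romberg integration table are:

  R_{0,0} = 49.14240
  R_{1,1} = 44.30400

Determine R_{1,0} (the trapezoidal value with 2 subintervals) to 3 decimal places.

From R_{1,1} = (4·R_{1,0} − R_{0,0})/3, solve for R_{1,0}:
4·R_{1,0} = 3·44.30400 + 49.14240 = 182.05440
R_{1,0} = 45.51360

45.514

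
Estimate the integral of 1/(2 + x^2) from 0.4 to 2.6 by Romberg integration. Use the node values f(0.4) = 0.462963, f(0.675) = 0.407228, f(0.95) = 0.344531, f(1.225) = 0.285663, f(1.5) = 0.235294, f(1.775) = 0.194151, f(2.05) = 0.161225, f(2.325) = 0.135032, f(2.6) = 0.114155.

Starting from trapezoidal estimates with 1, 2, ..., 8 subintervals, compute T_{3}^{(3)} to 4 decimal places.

T_{0}^{(0)} (trapezoid, 1 panel, h=2.2000): 0.634830
T_{1}^{(0)} (trapezoid, 2 panels, h=1.1000): 0.576238
T_{2}^{(0)} (trapezoid, 4 panels, h=0.5500): 0.566285
T_{3}^{(0)} (trapezoid, 8 panels, h=0.2750): 0.564213
T_{1}^{(1)} = 0.576238 + (0.576238 − 0.634830)/3 = 0.556707
T_{2}^{(1)} = 0.566285 + (0.566285 − 0.576238)/3 = 0.562967
T_{3}^{(1)} = 0.564213 + (0.564213 − 0.566285)/3 = 0.563522
T_{2}^{(2)} = 0.562967 + (0.562967 − 0.556707)/15 = 0.563384
T_{3}^{(2)} = 0.563522 + (0.563522 − 0.562967)/15 = 0.563559
T_{3}^{(3)} = 0.563559 + (0.563559 − 0.563384)/63 = 0.563562

0.5636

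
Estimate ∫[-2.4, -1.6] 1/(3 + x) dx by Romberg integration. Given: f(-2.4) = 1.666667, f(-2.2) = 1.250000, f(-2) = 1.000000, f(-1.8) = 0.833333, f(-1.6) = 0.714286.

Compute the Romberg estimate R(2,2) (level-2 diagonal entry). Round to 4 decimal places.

0.8474

R(0,0) (trapezoid, 1 panel, h=0.8000): 0.952381
R(1,0) (trapezoid, 2 panels, h=0.4000): 0.876191
R(2,0) (trapezoid, 4 panels, h=0.2000): 0.854762
R(1,1) = 0.876191 + (0.876191 − 0.952381)/3 = 0.850794
R(2,1) = 0.854762 + (0.854762 − 0.876191)/3 = 0.847619
R(2,2) = 0.847619 + (0.847619 − 0.850794)/15 = 0.847407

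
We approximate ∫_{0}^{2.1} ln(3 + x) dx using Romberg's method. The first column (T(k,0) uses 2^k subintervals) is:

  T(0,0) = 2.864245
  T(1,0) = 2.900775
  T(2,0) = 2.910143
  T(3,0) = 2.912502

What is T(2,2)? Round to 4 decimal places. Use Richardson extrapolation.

Richardson extrapolation on the trapezoidal column (denominator 4−1=3):
T(1,1) = (4·2.900775 − 2.864245) / 3 = 2.912952
T(2,1) = (4·2.910143 − 2.900775) / 3 = 2.913266
T(2,2) = (16·2.913266 − 2.912952) / 15 = 2.913287
(Column j=1 coincides with Simpson's rule on the same nodes.)

2.9133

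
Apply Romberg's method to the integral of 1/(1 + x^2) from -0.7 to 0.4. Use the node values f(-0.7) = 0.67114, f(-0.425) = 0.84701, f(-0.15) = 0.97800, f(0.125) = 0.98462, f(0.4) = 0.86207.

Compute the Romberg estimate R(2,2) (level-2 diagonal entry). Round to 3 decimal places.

0.991

R(0,0) (trapezoid, 1 panel, h=1.1000): 0.84327
R(1,0) (trapezoid, 2 panels, h=0.5500): 0.95953
R(2,0) (trapezoid, 4 panels, h=0.2750): 0.98346
R(1,1) = 0.95953 + (0.95953 − 0.84327)/3 = 0.99828
R(2,1) = 0.98346 + (0.98346 − 0.95953)/3 = 0.99144
R(2,2) = 0.99144 + (0.99144 − 0.99828)/15 = 0.99098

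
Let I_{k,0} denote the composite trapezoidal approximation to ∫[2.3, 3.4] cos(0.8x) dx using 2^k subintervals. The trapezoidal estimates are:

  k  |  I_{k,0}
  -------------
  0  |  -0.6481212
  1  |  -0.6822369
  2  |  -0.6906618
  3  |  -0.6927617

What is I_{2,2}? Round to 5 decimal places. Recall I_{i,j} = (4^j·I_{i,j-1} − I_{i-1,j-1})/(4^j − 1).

-0.69346

Richardson extrapolation on the trapezoidal column (denominator 4−1=3):
I_{1,1} = -0.6822369 + (-0.6822369 − (-0.6481212))/3 = -0.6936088
I_{2,1} = (4·(-0.6906618) − (-0.6822369)) / 3 = -0.6934701
I_{2,2} = -0.6934701 + (-0.6934701 − (-0.6936088))/15 = -0.6934609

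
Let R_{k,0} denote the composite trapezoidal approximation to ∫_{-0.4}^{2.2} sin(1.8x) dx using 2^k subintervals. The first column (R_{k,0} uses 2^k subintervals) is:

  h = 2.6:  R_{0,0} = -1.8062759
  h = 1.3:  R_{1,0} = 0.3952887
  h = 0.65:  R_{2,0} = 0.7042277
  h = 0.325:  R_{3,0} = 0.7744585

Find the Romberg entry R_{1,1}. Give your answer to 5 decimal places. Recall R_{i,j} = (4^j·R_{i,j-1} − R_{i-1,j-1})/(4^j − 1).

Richardson extrapolation on the trapezoidal column (denominator 4−1=3):
R_{1,1} = 0.3952887 + (0.3952887 − (-1.8062759))/3 = 1.1291436

1.12914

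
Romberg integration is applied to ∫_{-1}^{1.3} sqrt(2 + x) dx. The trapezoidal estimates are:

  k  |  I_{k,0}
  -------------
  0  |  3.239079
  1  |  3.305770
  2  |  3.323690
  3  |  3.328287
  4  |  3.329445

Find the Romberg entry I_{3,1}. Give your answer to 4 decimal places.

3.3298

Richardson extrapolation on the trapezoidal column (denominator 4−1=3):
I_{3,1} = 3.328287 + (3.328287 − 3.323690)/3 = 3.329819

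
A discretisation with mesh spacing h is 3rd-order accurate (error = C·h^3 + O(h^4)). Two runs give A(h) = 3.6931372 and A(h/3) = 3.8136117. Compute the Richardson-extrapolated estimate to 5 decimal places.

3.81825

The leading error scales as h^3; refining by a factor of 3 reduces it by 3^3 = 27.
Extrapolated value = (27·A(h/3) − A(h)) / (27 − 1)
= (27·3.8136117 − 3.6931372) / 26
= 99.2743787 / 26 = 3.8182453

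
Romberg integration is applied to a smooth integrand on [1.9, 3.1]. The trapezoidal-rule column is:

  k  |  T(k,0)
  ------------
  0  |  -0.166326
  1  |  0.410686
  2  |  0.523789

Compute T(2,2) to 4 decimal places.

0.5587

Richardson extrapolation on the trapezoidal column (denominator 4−1=3):
T(1,1) = (4·0.410686 − (-0.166326)) / 3 = 0.603023
T(2,1) = (4·0.523789 − 0.410686) / 3 = 0.561490
T(2,2) = 0.561490 + (0.561490 − 0.603023)/15 = 0.558721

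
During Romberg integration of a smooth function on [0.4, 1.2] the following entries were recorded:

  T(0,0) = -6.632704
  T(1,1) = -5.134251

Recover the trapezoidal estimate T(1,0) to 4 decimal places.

-5.5089

From T(1,1) = (4·T(1,0) − T(0,0))/3, solve for T(1,0):
4·T(1,0) = 3·(-5.134251) + (-6.632704) = -22.035457
T(1,0) = -5.508864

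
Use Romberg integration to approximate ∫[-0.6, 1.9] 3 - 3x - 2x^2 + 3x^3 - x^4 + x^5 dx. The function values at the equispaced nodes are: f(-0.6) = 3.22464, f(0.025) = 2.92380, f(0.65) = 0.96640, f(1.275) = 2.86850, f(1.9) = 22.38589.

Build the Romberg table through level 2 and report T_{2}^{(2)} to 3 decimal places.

10.451

T_{0}^{(0)} (trapezoid, 1 panel, h=2.5000): 32.01316
T_{1}^{(0)} (trapezoid, 2 panels, h=1.2500): 17.21458
T_{2}^{(0)} (trapezoid, 4 panels, h=0.6250): 12.22748
T_{1}^{(1)} = 17.21458 + (17.21458 − 32.01316)/3 = 12.28172
T_{2}^{(1)} = 12.22748 + (12.22748 − 17.21458)/3 = 10.56511
T_{2}^{(2)} = 10.56511 + (10.56511 − 12.28172)/15 = 10.45067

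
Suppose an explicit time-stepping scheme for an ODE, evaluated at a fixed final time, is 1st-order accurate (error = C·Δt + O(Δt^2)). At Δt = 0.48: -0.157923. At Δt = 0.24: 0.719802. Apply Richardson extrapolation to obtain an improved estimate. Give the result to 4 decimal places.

Extrapolated value = (2·A(Δt/2) − A(Δt)) / (2 − 1)
= (2·0.719802 − (-0.157923)) / 1
= 1.597527 / 1 = 1.597527

1.5975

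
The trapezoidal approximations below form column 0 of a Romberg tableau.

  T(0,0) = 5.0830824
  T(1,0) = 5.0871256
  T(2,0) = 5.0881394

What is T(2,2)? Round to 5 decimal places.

5.08848

Richardson extrapolation on the trapezoidal column (denominator 4−1=3):
T(1,1) = (4·5.0871256 − 5.0830824) / 3 = 5.0884733
T(2,1) = (4·5.0881394 − 5.0871256) / 3 = 5.0884773
T(2,2) = (16·5.0884773 − 5.0884733) / 15 = 5.0884776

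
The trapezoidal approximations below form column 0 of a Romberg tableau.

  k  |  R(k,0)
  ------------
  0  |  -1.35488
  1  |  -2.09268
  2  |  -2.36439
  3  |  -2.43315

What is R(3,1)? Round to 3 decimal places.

Richardson extrapolation on the trapezoidal column (denominator 4−1=3):
R(3,1) = (4·(-2.43315) − (-2.36439)) / 3 = -2.45607

-2.456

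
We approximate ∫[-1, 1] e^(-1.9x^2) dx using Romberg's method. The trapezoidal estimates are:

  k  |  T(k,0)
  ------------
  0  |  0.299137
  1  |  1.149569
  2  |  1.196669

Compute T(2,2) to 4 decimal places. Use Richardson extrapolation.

1.1977

Richardson extrapolation on the trapezoidal column (denominator 4−1=3):
T(1,1) = 1.149569 + (1.149569 − 0.299137)/3 = 1.433046
T(2,1) = 1.196669 + (1.196669 − 1.149569)/3 = 1.212369
T(2,2) = (16·1.212369 − 1.433046) / 15 = 1.197657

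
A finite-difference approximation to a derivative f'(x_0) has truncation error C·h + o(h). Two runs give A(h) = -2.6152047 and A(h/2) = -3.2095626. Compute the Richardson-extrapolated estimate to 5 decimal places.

-3.80392

The leading error scales as h; refining by a factor of 2 reduces it by 2^1 = 2.
Extrapolated value = (2·A(h/2) − A(h)) / (2 − 1)
= (2·(-3.2095626) − (-2.6152047)) / 1
= -3.8039205 / 1 = -3.8039205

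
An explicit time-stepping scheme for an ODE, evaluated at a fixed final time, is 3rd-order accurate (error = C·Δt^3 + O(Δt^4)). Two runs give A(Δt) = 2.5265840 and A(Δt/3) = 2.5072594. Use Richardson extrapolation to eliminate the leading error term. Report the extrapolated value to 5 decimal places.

2.50652

The leading error scales as Δt^3; refining by a factor of 3 reduces it by 3^3 = 27.
Extrapolated value = (27·A(Δt/3) − A(Δt)) / (27 − 1)
= (27·2.5072594 − 2.5265840) / 26
= 65.1694198 / 26 = 2.5065161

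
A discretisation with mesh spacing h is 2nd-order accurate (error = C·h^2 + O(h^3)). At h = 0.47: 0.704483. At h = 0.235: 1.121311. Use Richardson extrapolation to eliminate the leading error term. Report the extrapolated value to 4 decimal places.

Extrapolated value = (4·A(h/2) − A(h)) / (4 − 1)
= (4·1.121311 − 0.704483) / 3
= 3.780761 / 3 = 1.260254

1.2603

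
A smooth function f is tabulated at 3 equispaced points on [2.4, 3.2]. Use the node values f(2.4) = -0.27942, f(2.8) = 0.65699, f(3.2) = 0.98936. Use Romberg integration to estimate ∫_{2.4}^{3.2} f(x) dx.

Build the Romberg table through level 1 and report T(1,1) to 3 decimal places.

0.445

T(0,0) (trapezoid, 1 panel, h=0.8000): 0.28398
T(1,0) (trapezoid, 2 panels, h=0.4000): 0.40478
T(1,1) = 0.40478 + (0.40478 − 0.28398)/3 = 0.44505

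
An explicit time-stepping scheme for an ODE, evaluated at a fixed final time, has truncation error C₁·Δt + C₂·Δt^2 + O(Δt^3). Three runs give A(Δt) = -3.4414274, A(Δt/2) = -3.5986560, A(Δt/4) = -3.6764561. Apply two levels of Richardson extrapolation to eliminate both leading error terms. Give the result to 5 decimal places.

First eliminate the Δt term (factor 2^1 = 2):
  B₁ = (2·(-3.5986560) − (-3.4414274))/1 = -3.7558846
  B₂ = (2·(-3.6764561) − (-3.5986560))/1 = -3.7542562
Then eliminate the Δt^2 term (factor 2^2 = 4):
  (4·(-3.7542562) − (-3.7558846))/3 = -3.7537134

-3.75371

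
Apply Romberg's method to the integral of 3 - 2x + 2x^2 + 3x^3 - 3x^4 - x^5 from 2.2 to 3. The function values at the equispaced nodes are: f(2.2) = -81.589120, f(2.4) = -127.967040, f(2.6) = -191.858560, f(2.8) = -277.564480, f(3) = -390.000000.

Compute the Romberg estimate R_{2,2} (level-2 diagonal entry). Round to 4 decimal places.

-165.1594

R_{0,0} (trapezoid, 1 panel, h=0.8000): -188.635648
R_{1,0} (trapezoid, 2 panels, h=0.4000): -171.061248
R_{2,0} (trapezoid, 4 panels, h=0.2000): -166.636928
R_{1,1} = -171.061248 + (-171.061248 − (-188.635648))/3 = -165.203115
R_{2,1} = -166.636928 + (-166.636928 − (-171.061248))/3 = -165.162155
R_{2,2} = -165.162155 + (-165.162155 − (-165.203115))/15 = -165.159424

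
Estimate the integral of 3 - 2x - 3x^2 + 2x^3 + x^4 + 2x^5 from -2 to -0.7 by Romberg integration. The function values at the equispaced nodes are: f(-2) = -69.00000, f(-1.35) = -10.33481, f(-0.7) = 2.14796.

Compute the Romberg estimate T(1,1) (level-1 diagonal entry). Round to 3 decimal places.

-23.441

T(0,0) (trapezoid, 1 panel, h=1.3000): -43.45383
T(1,0) (trapezoid, 2 panels, h=0.6500): -28.44454
T(1,1) = -28.44454 + (-28.44454 − (-43.45383))/3 = -23.44144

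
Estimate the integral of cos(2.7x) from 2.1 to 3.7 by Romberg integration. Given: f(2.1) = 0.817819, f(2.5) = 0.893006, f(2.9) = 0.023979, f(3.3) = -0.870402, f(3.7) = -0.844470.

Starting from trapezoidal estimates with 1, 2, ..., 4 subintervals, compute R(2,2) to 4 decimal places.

R(0,0) (trapezoid, 1 panel, h=1.6000): -0.021321
R(1,0) (trapezoid, 2 panels, h=0.8000): 0.008523
R(2,0) (trapezoid, 4 panels, h=0.4000): 0.013303
R(1,1) = 0.008523 + (0.008523 − (-0.021321))/3 = 0.018471
R(2,1) = 0.013303 + (0.013303 − 0.008523)/3 = 0.014896
R(2,2) = 0.014896 + (0.014896 − 0.018471)/15 = 0.014658

0.0147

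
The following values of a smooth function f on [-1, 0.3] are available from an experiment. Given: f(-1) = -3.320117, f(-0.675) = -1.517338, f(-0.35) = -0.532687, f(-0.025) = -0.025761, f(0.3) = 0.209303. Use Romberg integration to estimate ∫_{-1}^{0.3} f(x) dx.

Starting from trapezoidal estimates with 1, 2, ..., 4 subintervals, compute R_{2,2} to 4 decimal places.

R_{0,0} (trapezoid, 1 panel, h=1.3000): -2.022029
R_{1,0} (trapezoid, 2 panels, h=0.6500): -1.357261
R_{2,0} (trapezoid, 4 panels, h=0.3250): -1.180138
R_{1,1} = -1.357261 + (-1.357261 − (-2.022029))/3 = -1.135672
R_{2,1} = -1.180138 + (-1.180138 − (-1.357261))/3 = -1.121097
R_{2,2} = -1.121097 + (-1.121097 − (-1.135672))/15 = -1.120125

-1.1201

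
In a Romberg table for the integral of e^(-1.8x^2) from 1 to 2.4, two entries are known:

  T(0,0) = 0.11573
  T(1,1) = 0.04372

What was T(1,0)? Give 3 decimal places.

From T(1,1) = (4·T(1,0) − T(0,0))/3, solve for T(1,0):
4·T(1,0) = 3·0.04372 + 0.11573 = 0.24689
T(1,0) = 0.06172

0.062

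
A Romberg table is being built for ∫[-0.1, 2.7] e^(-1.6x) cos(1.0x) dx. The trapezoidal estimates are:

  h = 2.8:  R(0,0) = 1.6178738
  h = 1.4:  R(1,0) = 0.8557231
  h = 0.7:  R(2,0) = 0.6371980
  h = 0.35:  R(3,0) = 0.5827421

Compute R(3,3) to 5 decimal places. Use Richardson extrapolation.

0.56465

R(1,1) = (4·0.8557231 − 1.6178738) / 3 = 0.6016729
R(2,1) = (4·0.6371980 − 0.8557231) / 3 = 0.5643563
R(3,1) = (4·0.5827421 − 0.6371980) / 3 = 0.5645901
R(2,2) = (16·0.5643563 − 0.6016729) / 15 = 0.5618685
R(3,2) = 0.5645901 + (0.5645901 − 0.5643563)/15 = 0.5646057
R(3,3) = 0.5646057 + (0.5646057 − 0.5618685)/63 = 0.5646491
(Column j=1 coincides with Simpson's rule on the same nodes.)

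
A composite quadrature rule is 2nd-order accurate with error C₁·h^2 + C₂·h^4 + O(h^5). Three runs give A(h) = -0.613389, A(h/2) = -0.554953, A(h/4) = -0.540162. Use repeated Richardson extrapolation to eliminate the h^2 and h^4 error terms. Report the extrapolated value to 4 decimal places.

-0.5352

First eliminate the h^2 term (factor 2^2 = 4):
  B₁ = (4·(-0.554953) − (-0.613389))/3 = -0.535474
  B₂ = (4·(-0.540162) − (-0.554953))/3 = -0.535232
Then eliminate the h^4 term (factor 2^4 = 16):
  (16·(-0.535232) − (-0.535474))/15 = -0.535216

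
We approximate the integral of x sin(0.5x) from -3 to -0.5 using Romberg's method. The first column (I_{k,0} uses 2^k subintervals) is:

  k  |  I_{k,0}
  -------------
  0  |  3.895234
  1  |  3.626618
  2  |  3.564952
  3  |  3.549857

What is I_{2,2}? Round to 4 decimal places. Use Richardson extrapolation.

I_{1,1} = 3.626618 + (3.626618 − 3.895234)/3 = 3.537079
I_{2,1} = (4·3.564952 − 3.626618) / 3 = 3.544397
I_{2,2} = (16·3.544397 − 3.537079) / 15 = 3.544885
(Column j=1 coincides with Simpson's rule on the same nodes.)

3.5449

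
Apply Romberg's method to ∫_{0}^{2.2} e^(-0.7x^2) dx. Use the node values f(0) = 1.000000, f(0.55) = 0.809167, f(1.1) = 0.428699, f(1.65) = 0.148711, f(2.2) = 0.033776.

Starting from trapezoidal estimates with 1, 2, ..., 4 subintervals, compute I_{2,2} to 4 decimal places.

I_{0,0} (trapezoid, 1 panel, h=2.2000): 1.137154
I_{1,0} (trapezoid, 2 panels, h=1.1000): 1.040146
I_{2,0} (trapezoid, 4 panels, h=0.5500): 1.046906
I_{1,1} = 1.040146 + (1.040146 − 1.137154)/3 = 1.007810
I_{2,1} = 1.046906 + (1.046906 − 1.040146)/3 = 1.049159
I_{2,2} = 1.049159 + (1.049159 − 1.007810)/15 = 1.051916

1.0519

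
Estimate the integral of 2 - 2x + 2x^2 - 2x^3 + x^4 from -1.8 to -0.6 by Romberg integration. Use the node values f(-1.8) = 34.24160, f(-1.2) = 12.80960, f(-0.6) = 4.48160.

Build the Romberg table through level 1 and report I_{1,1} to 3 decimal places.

I_{0,0} (trapezoid, 1 panel, h=1.2000): 23.23392
I_{1,0} (trapezoid, 2 panels, h=0.6000): 19.30272
I_{1,1} = 19.30272 + (19.30272 − 23.23392)/3 = 17.99232

17.992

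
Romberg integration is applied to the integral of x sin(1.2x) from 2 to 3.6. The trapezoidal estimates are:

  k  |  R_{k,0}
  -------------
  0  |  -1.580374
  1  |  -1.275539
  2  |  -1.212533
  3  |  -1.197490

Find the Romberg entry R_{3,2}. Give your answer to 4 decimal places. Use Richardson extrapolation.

Richardson extrapolation on the trapezoidal column (denominator 4−1=3):
R_{2,1} = -1.212533 + (-1.212533 − (-1.275539))/3 = -1.191531
R_{3,1} = -1.197490 + (-1.197490 − (-1.212533))/3 = -1.192476
R_{3,2} = (16·(-1.192476) − (-1.191531)) / 15 = -1.192539

-1.1925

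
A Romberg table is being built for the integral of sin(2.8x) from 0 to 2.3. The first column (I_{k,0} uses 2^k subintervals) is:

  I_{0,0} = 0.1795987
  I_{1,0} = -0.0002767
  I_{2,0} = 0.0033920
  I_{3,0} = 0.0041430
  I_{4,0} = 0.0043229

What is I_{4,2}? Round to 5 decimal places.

Richardson extrapolation on the trapezoidal column (denominator 4−1=3):
I_{3,1} = 0.0041430 + (0.0041430 − 0.0033920)/3 = 0.0043933
I_{4,1} = (4·0.0043229 − 0.0041430) / 3 = 0.0043829
I_{4,2} = 0.0043829 + (0.0043829 − 0.0043933)/15 = 0.0043822
(Column j=1 coincides with Simpson's rule on the same nodes.)

0.00438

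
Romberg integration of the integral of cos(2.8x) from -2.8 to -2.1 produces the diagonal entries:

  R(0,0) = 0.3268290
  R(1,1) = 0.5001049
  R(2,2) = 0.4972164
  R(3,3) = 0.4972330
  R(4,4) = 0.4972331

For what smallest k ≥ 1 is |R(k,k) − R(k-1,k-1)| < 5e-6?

k = 4

|R(1,1) − R(0,0)| = 0.1732759 ≥ 5e-6
|R(2,2) − R(1,1)| = 0.0028885 ≥ 5e-6
|R(3,3) − R(2,2)| = 0.0000166 ≥ 5e-6
|R(4,4) − R(3,3)| = 0.0000001 < 5e-6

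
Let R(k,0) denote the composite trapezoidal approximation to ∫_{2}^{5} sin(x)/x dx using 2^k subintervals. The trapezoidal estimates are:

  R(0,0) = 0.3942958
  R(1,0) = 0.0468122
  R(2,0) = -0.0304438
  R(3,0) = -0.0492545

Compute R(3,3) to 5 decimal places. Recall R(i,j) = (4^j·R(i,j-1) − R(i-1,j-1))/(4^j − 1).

R(1,1) = 0.0468122 + (0.0468122 − 0.3942958)/3 = -0.0690157
R(2,1) = (4·(-0.0304438) − 0.0468122) / 3 = -0.0561958
R(3,1) = -0.0492545 + (-0.0492545 − (-0.0304438))/3 = -0.0555247
R(2,2) = -0.0561958 + (-0.0561958 − (-0.0690157))/15 = -0.0553411
R(3,2) = -0.0555247 + (-0.0555247 − (-0.0561958))/15 = -0.0554800
R(3,3) = -0.0554800 + (-0.0554800 − (-0.0553411))/63 = -0.0554822

-0.05548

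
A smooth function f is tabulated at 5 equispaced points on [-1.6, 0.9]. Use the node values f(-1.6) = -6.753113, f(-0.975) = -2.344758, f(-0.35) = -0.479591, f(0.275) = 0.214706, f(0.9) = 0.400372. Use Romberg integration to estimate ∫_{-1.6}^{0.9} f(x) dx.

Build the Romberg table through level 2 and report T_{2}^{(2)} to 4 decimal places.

T_{0}^{(0)} (trapezoid, 1 panel, h=2.5000): -7.940926
T_{1}^{(0)} (trapezoid, 2 panels, h=1.2500): -4.569952
T_{2}^{(0)} (trapezoid, 4 panels, h=0.6250): -3.616258
T_{1}^{(1)} = -4.569952 + (-4.569952 − (-7.940926))/3 = -3.446294
T_{2}^{(1)} = -3.616258 + (-3.616258 − (-4.569952))/3 = -3.298360
T_{2}^{(2)} = -3.298360 + (-3.298360 − (-3.446294))/15 = -3.288498

-3.2885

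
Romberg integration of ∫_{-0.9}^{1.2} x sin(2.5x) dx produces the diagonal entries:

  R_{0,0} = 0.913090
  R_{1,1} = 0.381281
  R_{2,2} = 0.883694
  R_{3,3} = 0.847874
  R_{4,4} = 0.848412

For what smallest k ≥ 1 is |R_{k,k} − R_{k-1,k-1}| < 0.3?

k = 3

|R_{1,1} − R_{0,0}| = 0.531809 ≥ 0.3
|R_{2,2} − R_{1,1}| = 0.502413 ≥ 0.3
|R_{3,3} − R_{2,2}| = 0.035820 < 0.3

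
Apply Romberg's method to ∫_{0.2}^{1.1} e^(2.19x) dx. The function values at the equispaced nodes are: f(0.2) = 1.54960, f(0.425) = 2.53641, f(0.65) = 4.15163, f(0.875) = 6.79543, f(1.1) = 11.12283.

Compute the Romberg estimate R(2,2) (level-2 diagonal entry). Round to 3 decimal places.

R(0,0) (trapezoid, 1 panel, h=0.9000): 5.70259
R(1,0) (trapezoid, 2 panels, h=0.4500): 4.71953
R(2,0) (trapezoid, 4 panels, h=0.2250): 4.45943
R(1,1) = 4.71953 + (4.71953 − 5.70259)/3 = 4.39184
R(2,1) = 4.45943 + (4.45943 − 4.71953)/3 = 4.37273
R(2,2) = 4.37273 + (4.37273 − 4.39184)/15 = 4.37146

4.371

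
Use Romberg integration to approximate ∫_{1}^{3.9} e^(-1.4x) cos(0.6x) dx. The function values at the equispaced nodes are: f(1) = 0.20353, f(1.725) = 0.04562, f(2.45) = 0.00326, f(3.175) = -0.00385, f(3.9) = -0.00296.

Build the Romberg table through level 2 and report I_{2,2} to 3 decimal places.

I_{0,0} (trapezoid, 1 panel, h=2.9000): 0.29083
I_{1,0} (trapezoid, 2 panels, h=1.4500): 0.15014
I_{2,0} (trapezoid, 4 panels, h=0.7250): 0.10535
I_{1,1} = 0.15014 + (0.15014 − 0.29083)/3 = 0.10324
I_{2,1} = 0.10535 + (0.10535 − 0.15014)/3 = 0.09042
I_{2,2} = 0.09042 + (0.09042 − 0.10324)/15 = 0.08957

0.090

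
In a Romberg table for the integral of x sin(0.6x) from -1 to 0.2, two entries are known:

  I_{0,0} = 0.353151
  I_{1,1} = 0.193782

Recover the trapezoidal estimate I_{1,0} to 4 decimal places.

0.2336

From I_{1,1} = (4·I_{1,0} − I_{0,0})/3, solve for I_{1,0}:
4·I_{1,0} = 3·0.193782 + 0.353151 = 0.934497
I_{1,0} = 0.233624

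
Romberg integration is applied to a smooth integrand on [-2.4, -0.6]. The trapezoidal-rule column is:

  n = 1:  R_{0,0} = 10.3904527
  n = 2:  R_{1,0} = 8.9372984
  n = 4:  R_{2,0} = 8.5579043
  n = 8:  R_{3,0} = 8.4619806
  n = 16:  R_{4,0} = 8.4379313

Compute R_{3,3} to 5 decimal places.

8.42991

Richardson extrapolation on the trapezoidal column (denominator 4−1=3):
R_{1,1} = 8.9372984 + (8.9372984 − 10.3904527)/3 = 8.4529136
R_{2,1} = (4·8.5579043 − 8.9372984) / 3 = 8.4314396
R_{3,1} = 8.4619806 + (8.4619806 − 8.5579043)/3 = 8.4300060
R_{2,2} = (16·8.4314396 − 8.4529136) / 15 = 8.4300080
R_{3,2} = (16·8.4300060 − 8.4314396) / 15 = 8.4299104
R_{3,3} = (64·8.4299104 − 8.4300080) / 63 = 8.4299089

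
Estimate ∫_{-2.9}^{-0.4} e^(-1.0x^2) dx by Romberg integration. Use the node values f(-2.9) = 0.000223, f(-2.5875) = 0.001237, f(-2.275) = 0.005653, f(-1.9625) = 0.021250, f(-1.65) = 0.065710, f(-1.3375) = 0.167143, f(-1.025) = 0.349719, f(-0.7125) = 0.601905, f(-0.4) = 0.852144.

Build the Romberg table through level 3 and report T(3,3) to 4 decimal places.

T(0,0) (trapezoid, 1 panel, h=2.5000): 1.065459
T(1,0) (trapezoid, 2 panels, h=1.2500): 0.614867
T(2,0) (trapezoid, 4 panels, h=0.6250): 0.529541
T(3,0) (trapezoid, 8 panels, h=0.3125): 0.512125
T(1,1) = 0.614867 + (0.614867 − 1.065459)/3 = 0.464670
T(2,1) = 0.529541 + (0.529541 − 0.614867)/3 = 0.501099
T(3,1) = 0.512125 + (0.512125 − 0.529541)/3 = 0.506320
T(2,2) = 0.501099 + (0.501099 − 0.464670)/15 = 0.503528
T(3,2) = 0.506320 + (0.506320 − 0.501099)/15 = 0.506668
T(3,3) = 0.506668 + (0.506668 − 0.503528)/63 = 0.506718

0.5067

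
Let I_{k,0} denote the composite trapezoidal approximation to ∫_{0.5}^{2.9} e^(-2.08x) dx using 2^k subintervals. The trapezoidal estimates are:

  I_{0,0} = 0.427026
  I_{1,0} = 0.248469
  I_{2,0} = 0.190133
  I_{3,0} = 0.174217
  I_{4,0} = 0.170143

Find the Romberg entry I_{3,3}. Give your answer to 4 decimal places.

0.1688

Richardson extrapolation on the trapezoidal column (denominator 4−1=3):
I_{1,1} = (4·0.248469 − 0.427026) / 3 = 0.188950
I_{2,1} = (4·0.190133 − 0.248469) / 3 = 0.170688
I_{3,1} = 0.174217 + (0.174217 − 0.190133)/3 = 0.168912
I_{2,2} = (16·0.170688 − 0.188950) / 15 = 0.169471
I_{3,2} = 0.168912 + (0.168912 − 0.170688)/15 = 0.168794
I_{3,3} = 0.168794 + (0.168794 − 0.169471)/63 = 0.168783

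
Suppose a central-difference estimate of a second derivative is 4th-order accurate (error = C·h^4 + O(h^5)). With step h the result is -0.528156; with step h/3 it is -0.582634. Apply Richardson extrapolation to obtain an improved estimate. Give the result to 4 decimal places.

-0.5833

Extrapolated value = (81·A(h/3) − A(h)) / (81 − 1)
= (81·(-0.582634) − (-0.528156)) / 80
= -46.665198 / 80 = -0.583315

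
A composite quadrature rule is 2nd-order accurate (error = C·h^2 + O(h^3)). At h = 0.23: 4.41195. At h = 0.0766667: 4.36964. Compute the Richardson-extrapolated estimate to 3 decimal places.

Extrapolated value = (9·A(h/3) − A(h)) / (9 − 1)
= (9·4.36964 − 4.41195) / 8
= 34.91481 / 8 = 4.36435

4.364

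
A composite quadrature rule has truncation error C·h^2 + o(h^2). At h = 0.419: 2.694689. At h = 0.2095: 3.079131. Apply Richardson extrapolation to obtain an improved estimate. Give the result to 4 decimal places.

3.2073

Extrapolated value = (4·A(h/2) − A(h)) / (4 − 1)
= (4·3.079131 − 2.694689) / 3
= 9.621835 / 3 = 3.207278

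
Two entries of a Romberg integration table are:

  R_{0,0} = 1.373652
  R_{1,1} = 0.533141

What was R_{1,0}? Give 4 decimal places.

From R_{1,1} = (4·R_{1,0} − R_{0,0})/3, solve for R_{1,0}:
4·R_{1,0} = 3·0.533141 + 1.373652 = 2.973075
R_{1,0} = 0.743269

0.7433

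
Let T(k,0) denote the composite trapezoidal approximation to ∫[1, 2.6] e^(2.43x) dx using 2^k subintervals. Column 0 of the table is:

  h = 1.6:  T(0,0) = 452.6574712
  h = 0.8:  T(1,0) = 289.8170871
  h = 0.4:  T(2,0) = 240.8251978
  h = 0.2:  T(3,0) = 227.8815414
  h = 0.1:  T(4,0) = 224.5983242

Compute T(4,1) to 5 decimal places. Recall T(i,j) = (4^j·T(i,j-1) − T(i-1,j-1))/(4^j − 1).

T(4,1) = (4·224.5983242 − 227.8815414) / 3 = 223.5039185
(Column j=1 coincides with Simpson's rule on the same nodes.)

223.50392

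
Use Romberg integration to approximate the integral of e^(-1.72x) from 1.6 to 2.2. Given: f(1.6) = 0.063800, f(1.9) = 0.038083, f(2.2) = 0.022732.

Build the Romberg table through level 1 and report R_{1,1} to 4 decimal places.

0.0239

R_{0,0} (trapezoid, 1 panel, h=0.6000): 0.025960
R_{1,0} (trapezoid, 2 panels, h=0.3000): 0.024405
R_{1,1} = 0.024405 + (0.024405 − 0.025960)/3 = 0.023887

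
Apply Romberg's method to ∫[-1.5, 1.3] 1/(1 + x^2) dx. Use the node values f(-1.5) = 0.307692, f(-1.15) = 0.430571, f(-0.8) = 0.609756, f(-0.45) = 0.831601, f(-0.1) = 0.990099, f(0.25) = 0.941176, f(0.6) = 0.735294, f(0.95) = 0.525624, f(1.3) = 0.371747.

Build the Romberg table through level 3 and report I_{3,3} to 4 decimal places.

1.8998

I_{0,0} (trapezoid, 1 panel, h=2.8000): 0.951215
I_{1,0} (trapezoid, 2 panels, h=1.4000): 1.861746
I_{2,0} (trapezoid, 4 panels, h=0.7000): 1.872408
I_{3,0} (trapezoid, 8 panels, h=0.3500): 1.891344
I_{1,1} = 1.861746 + (1.861746 − 0.951215)/3 = 2.165256
I_{2,1} = 1.872408 + (1.872408 − 1.861746)/3 = 1.875962
I_{3,1} = 1.891344 + (1.891344 − 1.872408)/3 = 1.897656
I_{2,2} = 1.875962 + (1.875962 − 2.165256)/15 = 1.856676
I_{3,2} = 1.897656 + (1.897656 − 1.875962)/15 = 1.899102
I_{3,3} = 1.899102 + (1.899102 − 1.856676)/63 = 1.899775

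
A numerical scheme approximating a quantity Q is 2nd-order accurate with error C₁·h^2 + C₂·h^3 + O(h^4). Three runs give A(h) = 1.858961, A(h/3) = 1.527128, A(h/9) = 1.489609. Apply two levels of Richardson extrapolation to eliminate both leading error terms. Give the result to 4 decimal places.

First eliminate the h^2 term (factor 3^2 = 9):
  B₁ = (9·1.527128 − 1.858961)/8 = 1.485649
  B₂ = (9·1.489609 − 1.527128)/8 = 1.484919
Then eliminate the h^3 term (factor 3^3 = 27):
  (27·1.484919 − 1.485649)/26 = 1.484891

1.4849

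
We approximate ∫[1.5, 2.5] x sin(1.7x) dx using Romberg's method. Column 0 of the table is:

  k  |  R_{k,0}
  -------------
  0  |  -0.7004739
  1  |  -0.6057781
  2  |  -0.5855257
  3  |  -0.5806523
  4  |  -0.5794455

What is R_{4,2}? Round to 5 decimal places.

Richardson extrapolation on the trapezoidal column (denominator 4−1=3):
R_{3,1} = -0.5806523 + (-0.5806523 − (-0.5855257))/3 = -0.5790278
R_{4,1} = -0.5794455 + (-0.5794455 − (-0.5806523))/3 = -0.5790432
R_{4,2} = (16·(-0.5790432) − (-0.5790278)) / 15 = -0.5790442

-0.57904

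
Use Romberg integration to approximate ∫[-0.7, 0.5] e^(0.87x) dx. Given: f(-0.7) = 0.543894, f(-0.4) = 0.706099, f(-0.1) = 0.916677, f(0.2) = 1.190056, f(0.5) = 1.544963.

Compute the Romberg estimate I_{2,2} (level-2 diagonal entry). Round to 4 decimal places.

I_{0,0} (trapezoid, 1 panel, h=1.2000): 1.253314
I_{1,0} (trapezoid, 2 panels, h=0.6000): 1.176663
I_{2,0} (trapezoid, 4 panels, h=0.3000): 1.157178
I_{1,1} = 1.176663 + (1.176663 − 1.253314)/3 = 1.151113
I_{2,1} = 1.157178 + (1.157178 − 1.176663)/3 = 1.150683
I_{2,2} = 1.150683 + (1.150683 − 1.151113)/15 = 1.150654

1.1507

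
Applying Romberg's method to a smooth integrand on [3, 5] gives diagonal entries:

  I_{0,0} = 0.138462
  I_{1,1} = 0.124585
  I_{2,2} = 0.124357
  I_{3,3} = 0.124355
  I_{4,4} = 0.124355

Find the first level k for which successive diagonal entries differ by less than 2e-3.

k = 2

|I_{1,1} − I_{0,0}| = 0.013877 ≥ 2e-3
|I_{2,2} − I_{1,1}| = 0.000228 < 2e-3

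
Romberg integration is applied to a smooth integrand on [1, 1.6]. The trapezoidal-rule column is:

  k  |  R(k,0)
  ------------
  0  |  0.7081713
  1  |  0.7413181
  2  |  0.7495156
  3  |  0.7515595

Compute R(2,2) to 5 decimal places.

Richardson extrapolation on the trapezoidal column (denominator 4−1=3):
R(1,1) = 0.7413181 + (0.7413181 − 0.7081713)/3 = 0.7523670
R(2,1) = 0.7495156 + (0.7495156 − 0.7413181)/3 = 0.7522481
R(2,2) = 0.7522481 + (0.7522481 − 0.7523670)/15 = 0.7522402

0.75224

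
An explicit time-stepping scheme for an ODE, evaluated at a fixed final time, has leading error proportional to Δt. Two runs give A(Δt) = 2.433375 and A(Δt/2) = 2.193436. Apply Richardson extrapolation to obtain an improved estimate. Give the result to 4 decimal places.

The leading error scales as Δt; refining by a factor of 2 reduces it by 2^1 = 2.
Extrapolated value = (2·A(Δt/2) − A(Δt)) / (2 − 1)
= (2·2.193436 − 2.433375) / 1
= 1.953497 / 1 = 1.953497

1.9535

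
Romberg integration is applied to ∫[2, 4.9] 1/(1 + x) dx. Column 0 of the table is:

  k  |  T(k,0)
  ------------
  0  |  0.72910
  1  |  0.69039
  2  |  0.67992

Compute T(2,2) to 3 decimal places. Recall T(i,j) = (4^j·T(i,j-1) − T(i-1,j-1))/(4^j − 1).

T(1,1) = 0.69039 + (0.69039 − 0.72910)/3 = 0.67749
T(2,1) = 0.67992 + (0.67992 − 0.69039)/3 = 0.67643
T(2,2) = 0.67643 + (0.67643 − 0.67749)/15 = 0.67636
(Column j=1 coincides with Simpson's rule on the same nodes.)

0.676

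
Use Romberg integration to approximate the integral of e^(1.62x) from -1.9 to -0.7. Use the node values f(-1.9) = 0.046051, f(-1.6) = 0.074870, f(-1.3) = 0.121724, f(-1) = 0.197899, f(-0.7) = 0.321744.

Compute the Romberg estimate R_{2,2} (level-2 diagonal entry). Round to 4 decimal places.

0.1702

R_{0,0} (trapezoid, 1 panel, h=1.2000): 0.220677
R_{1,0} (trapezoid, 2 panels, h=0.6000): 0.183373
R_{2,0} (trapezoid, 4 panels, h=0.3000): 0.173517
R_{1,1} = 0.183373 + (0.183373 − 0.220677)/3 = 0.170938
R_{2,1} = 0.173517 + (0.173517 − 0.183373)/3 = 0.170232
R_{2,2} = 0.170232 + (0.170232 − 0.170938)/15 = 0.170185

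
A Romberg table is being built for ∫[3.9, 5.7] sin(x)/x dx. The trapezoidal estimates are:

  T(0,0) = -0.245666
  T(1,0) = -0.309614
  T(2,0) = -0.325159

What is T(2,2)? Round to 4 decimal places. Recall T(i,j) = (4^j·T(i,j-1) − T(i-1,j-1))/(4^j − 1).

Richardson extrapolation on the trapezoidal column (denominator 4−1=3):
T(1,1) = (4·(-0.309614) − (-0.245666)) / 3 = -0.330930
T(2,1) = (4·(-0.325159) − (-0.309614)) / 3 = -0.330341
T(2,2) = (16·(-0.330341) − (-0.330930)) / 15 = -0.330302

-0.3303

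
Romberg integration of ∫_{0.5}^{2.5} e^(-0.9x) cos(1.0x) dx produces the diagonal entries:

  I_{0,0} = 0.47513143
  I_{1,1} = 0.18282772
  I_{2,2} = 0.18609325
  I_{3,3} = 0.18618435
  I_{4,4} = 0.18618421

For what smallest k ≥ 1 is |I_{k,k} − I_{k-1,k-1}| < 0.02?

k = 2

|I_{1,1} − I_{0,0}| = 0.29230371 ≥ 0.02
|I_{2,2} − I_{1,1}| = 0.00326553 < 0.02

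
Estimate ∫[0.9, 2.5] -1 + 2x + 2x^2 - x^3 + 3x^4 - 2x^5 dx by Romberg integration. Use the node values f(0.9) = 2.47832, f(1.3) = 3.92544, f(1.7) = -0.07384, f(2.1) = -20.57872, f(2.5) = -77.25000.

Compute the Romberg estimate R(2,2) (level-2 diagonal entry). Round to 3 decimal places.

R(0,0) (trapezoid, 1 panel, h=1.6000): -59.81734
R(1,0) (trapezoid, 2 panels, h=0.8000): -29.96774
R(2,0) (trapezoid, 4 panels, h=0.4000): -21.64518
R(1,1) = -29.96774 + (-29.96774 − (-59.81734))/3 = -20.01787
R(2,1) = -21.64518 + (-21.64518 − (-29.96774))/3 = -18.87099
R(2,2) = -18.87099 + (-18.87099 − (-20.01787))/15 = -18.79453

-18.795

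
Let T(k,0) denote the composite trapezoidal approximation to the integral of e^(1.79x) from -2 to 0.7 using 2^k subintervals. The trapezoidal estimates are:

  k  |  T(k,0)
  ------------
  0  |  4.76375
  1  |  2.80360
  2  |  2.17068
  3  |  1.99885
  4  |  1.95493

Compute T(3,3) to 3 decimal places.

1.940

Richardson extrapolation on the trapezoidal column (denominator 4−1=3):
T(1,1) = 2.80360 + (2.80360 − 4.76375)/3 = 2.15022
T(2,1) = 2.17068 + (2.17068 − 2.80360)/3 = 1.95971
T(3,1) = 1.99885 + (1.99885 − 2.17068)/3 = 1.94157
T(2,2) = (16·1.95971 − 2.15022) / 15 = 1.94701
T(3,2) = (16·1.94157 − 1.95971) / 15 = 1.94036
T(3,3) = 1.94036 + (1.94036 − 1.94701)/63 = 1.94025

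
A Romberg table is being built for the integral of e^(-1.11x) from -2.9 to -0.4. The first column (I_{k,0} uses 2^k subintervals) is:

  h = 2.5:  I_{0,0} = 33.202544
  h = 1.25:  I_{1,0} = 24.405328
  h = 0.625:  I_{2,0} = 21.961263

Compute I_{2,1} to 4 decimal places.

Richardson extrapolation on the trapezoidal column (denominator 4−1=3):
I_{2,1} = (4·21.961263 − 24.405328) / 3 = 21.146575

21.1466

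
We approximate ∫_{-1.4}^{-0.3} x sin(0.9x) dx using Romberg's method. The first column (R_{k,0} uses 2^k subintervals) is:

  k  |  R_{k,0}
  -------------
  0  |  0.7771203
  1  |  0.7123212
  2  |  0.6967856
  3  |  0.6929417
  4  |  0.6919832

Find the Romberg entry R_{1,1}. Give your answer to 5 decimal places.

0.69072

Richardson extrapolation on the trapezoidal column (denominator 4−1=3):
R_{1,1} = (4·0.7123212 − 0.7771203) / 3 = 0.6907215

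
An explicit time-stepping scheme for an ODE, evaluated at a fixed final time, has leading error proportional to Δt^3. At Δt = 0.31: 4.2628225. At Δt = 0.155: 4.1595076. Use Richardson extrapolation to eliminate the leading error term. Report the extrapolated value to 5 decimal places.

The leading error scales as Δt^3; refining by a factor of 2 reduces it by 2^3 = 8.
Extrapolated value = (8·A(Δt/2) − A(Δt)) / (8 − 1)
= (8·4.1595076 − 4.2628225) / 7
= 29.0132383 / 7 = 4.1447483

4.14475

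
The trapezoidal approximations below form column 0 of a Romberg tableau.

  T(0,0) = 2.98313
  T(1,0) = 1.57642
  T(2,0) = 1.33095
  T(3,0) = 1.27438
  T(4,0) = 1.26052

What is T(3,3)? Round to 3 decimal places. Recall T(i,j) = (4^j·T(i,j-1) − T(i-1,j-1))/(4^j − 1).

1.256

Richardson extrapolation on the trapezoidal column (denominator 4−1=3):
T(1,1) = (4·1.57642 − 2.98313) / 3 = 1.10752
T(2,1) = 1.33095 + (1.33095 − 1.57642)/3 = 1.24913
T(3,1) = 1.27438 + (1.27438 − 1.33095)/3 = 1.25552
T(2,2) = 1.24913 + (1.24913 − 1.10752)/15 = 1.25857
T(3,2) = 1.25552 + (1.25552 − 1.24913)/15 = 1.25595
T(3,3) = (64·1.25595 − 1.25857) / 63 = 1.25591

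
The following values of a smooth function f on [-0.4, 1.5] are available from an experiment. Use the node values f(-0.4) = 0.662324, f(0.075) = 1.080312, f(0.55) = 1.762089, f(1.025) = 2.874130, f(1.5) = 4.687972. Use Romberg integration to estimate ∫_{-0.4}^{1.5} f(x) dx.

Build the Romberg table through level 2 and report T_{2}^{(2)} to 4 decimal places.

T_{0}^{(0)} (trapezoid, 1 panel, h=1.9000): 5.082781
T_{1}^{(0)} (trapezoid, 2 panels, h=0.9500): 4.215375
T_{2}^{(0)} (trapezoid, 4 panels, h=0.4750): 3.986048
T_{1}^{(1)} = 4.215375 + (4.215375 − 5.082781)/3 = 3.926240
T_{2}^{(1)} = 3.986048 + (3.986048 − 4.215375)/3 = 3.909606
T_{2}^{(2)} = 3.909606 + (3.909606 − 3.926240)/15 = 3.908497

3.9085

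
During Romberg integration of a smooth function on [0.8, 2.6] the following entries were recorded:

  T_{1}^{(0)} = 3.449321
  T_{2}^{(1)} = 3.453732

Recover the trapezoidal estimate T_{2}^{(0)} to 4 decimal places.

From T_{2}^{(1)} = (4·T_{2}^{(0)} − T_{1}^{(0)})/3, solve for T_{2}^{(0)}:
4·T_{2}^{(0)} = 3·3.453732 + 3.449321 = 13.810517
T_{2}^{(0)} = 3.452629

3.4526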